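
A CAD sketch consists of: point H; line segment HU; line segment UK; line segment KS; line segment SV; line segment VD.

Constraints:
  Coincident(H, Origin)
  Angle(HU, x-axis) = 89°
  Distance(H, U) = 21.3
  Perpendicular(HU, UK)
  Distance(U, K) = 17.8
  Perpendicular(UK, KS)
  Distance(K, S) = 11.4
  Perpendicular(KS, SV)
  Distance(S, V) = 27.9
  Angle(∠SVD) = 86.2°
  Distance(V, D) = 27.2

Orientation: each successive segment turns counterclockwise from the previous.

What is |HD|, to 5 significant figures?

37.958

H is at the origin; HU runs at 89.0° with length 21.3, so U = (0.37174, 21.297). HU ⟂ UK, so UK runs at 179.00°; with |UK| = 17.8, K = (-17.426, 21.607). UK ⟂ KS, so KS runs at -91.000°; with |KS| = 11.4, S = (-17.625, 10.209). KS ⟂ SV, so SV runs at -1.0000°; with |SV| = 27.9, V = (10.271, 9.7222). ∠SVD = 86.2° gives VD at 92.800° from the x-axis; with |VD| = 27.2, D = (8.9425, 36.890). Then |HD| = |D − H| = 37.958.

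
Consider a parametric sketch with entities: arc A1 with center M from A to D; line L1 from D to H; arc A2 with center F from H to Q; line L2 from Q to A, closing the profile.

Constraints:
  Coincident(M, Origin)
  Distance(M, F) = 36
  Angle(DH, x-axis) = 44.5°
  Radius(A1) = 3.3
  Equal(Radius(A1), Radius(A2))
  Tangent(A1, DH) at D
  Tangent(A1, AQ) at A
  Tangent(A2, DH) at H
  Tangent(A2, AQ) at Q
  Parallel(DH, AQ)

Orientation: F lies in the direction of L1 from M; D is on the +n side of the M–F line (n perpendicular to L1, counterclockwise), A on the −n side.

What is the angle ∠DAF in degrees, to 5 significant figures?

84.763°

M is at the origin and F lies 36.0 along u from M, so F = 36.0·u = (25.677, 25.233). Tangency of A1 to both parallel lines with radius 3.3 puts D and A at M ± 3.3·n: D = (-2.3130, 2.3537), A = (2.3130, -2.3537). Then cos ∠DAF = AD·AF / (|AD||AF|), giving 84.763°.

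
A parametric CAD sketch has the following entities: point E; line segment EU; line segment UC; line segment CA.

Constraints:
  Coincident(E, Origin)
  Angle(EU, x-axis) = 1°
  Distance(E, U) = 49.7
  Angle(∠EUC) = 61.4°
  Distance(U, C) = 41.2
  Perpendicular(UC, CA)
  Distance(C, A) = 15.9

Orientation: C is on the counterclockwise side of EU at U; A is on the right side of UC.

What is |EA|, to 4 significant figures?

62.03

E is at the origin; EU runs at 1.0° with length 49.7, so U = 49.7·(cos 1.0°, sin 1.0°) = (49.69, 0.8674). ∠EUC = 61.4°, so UC runs at 1.0° + (180° − 61.4°) = 119.6° from the x-axis; with |UC| = 41.2, C = U + 41.2·(cos 119.6°, sin 119.6°) = (29.34, 36.69). UC is perpendicular to CA; with |CA| = 15.9 on the right of UC, A = C + 15.9·(0.8695, 0.4939) = (43.17, 44.54). Then |EA| = |A − E| = 62.03.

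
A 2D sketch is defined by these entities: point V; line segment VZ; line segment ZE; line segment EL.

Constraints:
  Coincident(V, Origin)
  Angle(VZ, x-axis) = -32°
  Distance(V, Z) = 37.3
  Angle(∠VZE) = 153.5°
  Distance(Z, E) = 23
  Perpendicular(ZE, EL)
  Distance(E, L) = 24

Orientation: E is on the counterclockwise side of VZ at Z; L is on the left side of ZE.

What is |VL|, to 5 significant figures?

56.859

V is at the origin; VZ runs at -32.0° with length 37.3, so Z = 37.3·(cos -32.0°, sin -32.0°) = (31.632, -19.766). ∠VZE = 153.5°, so ZE runs at -32.0° + (180° − 153.5°) = -5.5000° from the x-axis; with |ZE| = 23.0, E = Z + 23.0·(cos -5.5000°, sin -5.5000°) = (54.526, -21.970). ZE ⟂ EL; with |EL| = 24.0 on the left of ZE, L = E + 24.0·(0.095846, 0.99540) = (56.827, 1.9191). Then |VL| = |L − V| = 56.859.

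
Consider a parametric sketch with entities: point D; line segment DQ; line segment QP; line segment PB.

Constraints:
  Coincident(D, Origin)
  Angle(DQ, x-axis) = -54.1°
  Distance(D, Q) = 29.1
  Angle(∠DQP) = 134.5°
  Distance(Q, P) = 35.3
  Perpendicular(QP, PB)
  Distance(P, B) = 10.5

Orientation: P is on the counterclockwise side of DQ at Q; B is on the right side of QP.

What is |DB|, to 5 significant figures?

63.867

D is at the origin; DQ runs at -54.1° with length 29.1, so Q = 29.1·(cos -54.1°, sin -54.1°) = (17.063, -23.572). ∠DQP = 134.5°, so QP runs at -54.1° + (180° − 134.5°) = -8.6000° from the x-axis; with |QP| = 35.3, P = Q + 35.3·(cos -8.6000°, sin -8.6000°) = (51.967, -28.851). QP ⟂ PB; with |PB| = 10.5 on the right of QP, B = P + 10.5·(-0.14954, -0.98876) = (50.396, -39.233). Then |DB| = |B − D| = 63.867.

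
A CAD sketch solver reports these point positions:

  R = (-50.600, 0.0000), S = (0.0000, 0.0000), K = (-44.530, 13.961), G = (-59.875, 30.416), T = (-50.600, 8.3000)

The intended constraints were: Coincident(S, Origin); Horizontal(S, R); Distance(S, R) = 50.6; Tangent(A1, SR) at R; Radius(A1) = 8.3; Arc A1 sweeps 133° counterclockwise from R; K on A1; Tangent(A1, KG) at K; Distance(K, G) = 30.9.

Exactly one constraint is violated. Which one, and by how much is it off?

Distance(K, G) = 30.9 — off by 8.40.

S = (0.00, 0.00) ✓; S.y = 0.00, R.y = 0.00 ✓; |SR| = 50.60 ✓; ∠(TR, RS) = 90.00° ✓; |TR| = 8.300 ✓; bearing(T→K) − bearing(T→R) = 133.0° ✓; |TK| = 8.300 ✓; ∠(TK, KG) = 90.00° ✓; |KG| = 22.50 ✗.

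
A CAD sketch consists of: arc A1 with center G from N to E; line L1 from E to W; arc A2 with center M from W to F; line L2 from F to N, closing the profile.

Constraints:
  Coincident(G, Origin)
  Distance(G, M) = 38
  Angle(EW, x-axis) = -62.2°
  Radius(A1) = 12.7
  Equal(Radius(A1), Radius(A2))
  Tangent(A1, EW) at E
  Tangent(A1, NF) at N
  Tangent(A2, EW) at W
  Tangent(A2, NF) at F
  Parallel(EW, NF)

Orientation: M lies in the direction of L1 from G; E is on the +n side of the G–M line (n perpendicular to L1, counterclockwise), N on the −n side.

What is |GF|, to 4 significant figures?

40.07

The slot axis is L1's direction at -62.2°, so u = (cos -62.2°, sin -62.2°) = (0.4664, -0.8846) and n = (−sin -62.2°, cos -62.2°) = (0.8846, 0.4664). G is at the origin and M lies 38.0 along u from G, so M = 38.0·u = (17.72, -33.61). Tangency of A1 to both parallel lines with radius 12.7 puts E and N at G ± 12.7·n: E = (11.23, 5.923), N = (-11.23, -5.923). Equal radii place W and F the same way about M: W = M + 12.7·n = (28.96, -27.69), F = M − 12.7·n = (6.489, -39.54). Then |GF| = |F − G| = 40.07.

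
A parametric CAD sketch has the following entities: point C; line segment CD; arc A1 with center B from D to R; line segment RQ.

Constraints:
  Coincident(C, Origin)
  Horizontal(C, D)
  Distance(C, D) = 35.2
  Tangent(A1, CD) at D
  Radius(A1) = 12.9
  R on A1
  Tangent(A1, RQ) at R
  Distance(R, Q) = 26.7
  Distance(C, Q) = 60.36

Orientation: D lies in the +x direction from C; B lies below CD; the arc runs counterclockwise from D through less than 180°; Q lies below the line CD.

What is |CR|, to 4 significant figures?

33.76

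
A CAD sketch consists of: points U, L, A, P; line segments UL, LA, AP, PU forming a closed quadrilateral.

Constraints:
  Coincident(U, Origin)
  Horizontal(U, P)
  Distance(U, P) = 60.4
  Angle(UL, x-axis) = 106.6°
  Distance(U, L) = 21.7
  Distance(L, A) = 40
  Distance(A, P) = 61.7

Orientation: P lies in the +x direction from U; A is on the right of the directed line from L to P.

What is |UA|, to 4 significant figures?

18.51

U is at the origin; U and P share the same y with |UP| = 60.4 and P in +x, so P = (60.4, 0). UL runs at 106.6° with |UL| = 21.7, so L = (-6.199, 20.80). A is determined by |LA| = 40.0 and |AP| = 61.7 together: it lies at the intersection of circle(L, 40.0) and circle(P, 61.7). With |LP| = 69.77, the foot of the radical line on LP is 19.07 from L and the perpendicular offset is √(40.0² − 19.07²) = 35.16. Taking the right-of-LP solution: A = (1.524, -18.45).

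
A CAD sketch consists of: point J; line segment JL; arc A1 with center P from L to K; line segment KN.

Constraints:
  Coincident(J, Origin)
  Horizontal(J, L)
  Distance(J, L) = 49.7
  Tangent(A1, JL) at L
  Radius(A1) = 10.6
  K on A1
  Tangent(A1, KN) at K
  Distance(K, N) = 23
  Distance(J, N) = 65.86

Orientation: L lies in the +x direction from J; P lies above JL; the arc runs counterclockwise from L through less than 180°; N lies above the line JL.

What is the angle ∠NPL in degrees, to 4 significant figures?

166.4°

Checks: |PK| = 10.60 ✓; ∠(PK, KN) = 90.00° ✓; |KN| = 23.00 ✓; |JN| = 65.86 ✓.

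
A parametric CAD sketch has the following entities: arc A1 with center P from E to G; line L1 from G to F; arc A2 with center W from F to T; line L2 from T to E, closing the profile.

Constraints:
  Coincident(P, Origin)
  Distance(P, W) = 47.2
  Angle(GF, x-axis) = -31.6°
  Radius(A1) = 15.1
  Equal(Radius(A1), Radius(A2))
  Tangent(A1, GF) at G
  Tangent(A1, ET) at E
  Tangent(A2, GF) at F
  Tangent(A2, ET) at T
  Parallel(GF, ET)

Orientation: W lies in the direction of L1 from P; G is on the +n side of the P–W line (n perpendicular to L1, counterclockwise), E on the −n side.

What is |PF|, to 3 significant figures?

49.6

The slot axis is L1's direction at -31.6°, so u = (cos -31.6°, sin -31.6°) = (0.852, -0.524) and n = (−sin -31.6°, cos -31.6°) = (0.524, 0.852). P is at the origin and W lies 47.2 along u from P, so W = 47.2·u = (40.2, -24.7). Tangency of A1 to both parallel lines with radius 15.1 puts G and E at P ± 15.1·n: G = (7.91, 12.9), E = (-7.91, -12.9). Equal radii place F and T the same way about W: F = W + 15.1·n = (48.1, -11.9), T = W − 15.1·n = (32.3, -37.6). Then |PF| = |F − P| = 49.6.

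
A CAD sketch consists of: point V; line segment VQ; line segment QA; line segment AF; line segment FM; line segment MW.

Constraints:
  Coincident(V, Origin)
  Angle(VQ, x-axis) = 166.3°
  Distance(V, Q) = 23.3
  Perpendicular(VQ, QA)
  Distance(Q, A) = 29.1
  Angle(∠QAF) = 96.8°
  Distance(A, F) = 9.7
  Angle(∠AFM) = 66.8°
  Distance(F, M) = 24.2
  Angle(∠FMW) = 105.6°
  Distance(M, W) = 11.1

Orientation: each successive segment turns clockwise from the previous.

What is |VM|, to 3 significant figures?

21.7

V is at the origin; VQ runs at 166.3° with length 23.3, so Q = (-22.6, 5.52). VQ is perpendicular to QA, so QA runs at 76.3°; with |QA| = 29.1, A = (-15.7, 33.8). ∠QAF = 96.8° gives AF at -6.90° from the x-axis; with |AF| = 9.7, F = (-6.12, 32.6). ∠AFM = 66.8° gives FM at -120° from the x-axis; with |FM| = 24.2, M = (-18.3, 11.7). Then |VM| = |M − V| = 21.7.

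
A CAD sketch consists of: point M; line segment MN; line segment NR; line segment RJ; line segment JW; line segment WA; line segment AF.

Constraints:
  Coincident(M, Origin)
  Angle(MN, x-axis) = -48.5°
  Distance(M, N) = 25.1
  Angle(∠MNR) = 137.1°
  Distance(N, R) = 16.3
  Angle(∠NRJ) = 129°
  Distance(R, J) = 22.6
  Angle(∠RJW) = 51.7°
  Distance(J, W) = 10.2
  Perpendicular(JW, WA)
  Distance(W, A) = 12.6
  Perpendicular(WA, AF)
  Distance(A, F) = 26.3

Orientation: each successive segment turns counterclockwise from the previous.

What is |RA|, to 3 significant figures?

6.39

∠RJW = 51.7° gives JW at 174° from the x-axis; with |JW| = 10.2, W = (38.6, -3.18). The perpendicularity gives WA at right angles to JW, so WA runs at -96.3°; with |WA| = 12.6, A = (37.2, -15.7). Then |RA| = |A − R| = 6.39.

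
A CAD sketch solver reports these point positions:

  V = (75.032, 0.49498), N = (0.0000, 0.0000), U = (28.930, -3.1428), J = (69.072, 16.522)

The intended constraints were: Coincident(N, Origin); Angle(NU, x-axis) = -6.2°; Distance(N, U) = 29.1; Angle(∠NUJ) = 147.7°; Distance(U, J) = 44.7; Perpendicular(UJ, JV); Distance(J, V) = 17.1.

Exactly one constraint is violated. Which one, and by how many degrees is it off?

Perpendicular(UJ, JV) — off by 5.70°.

N = (0.00, 0.00) ✓; NU at -6.200° ✓; |NU| = 29.10 ✓; ∠NUJ = 147.7° ✓; |UJ| = 44.70 ✓; ∠(UJ, JV) = 95.70° ✗; |JV| = 17.10 ✓.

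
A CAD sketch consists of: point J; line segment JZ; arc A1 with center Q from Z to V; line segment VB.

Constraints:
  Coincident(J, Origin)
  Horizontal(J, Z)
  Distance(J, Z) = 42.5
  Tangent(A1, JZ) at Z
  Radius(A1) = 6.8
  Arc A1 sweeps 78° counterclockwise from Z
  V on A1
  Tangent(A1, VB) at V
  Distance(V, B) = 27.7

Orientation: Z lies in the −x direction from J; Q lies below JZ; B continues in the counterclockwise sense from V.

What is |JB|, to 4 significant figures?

63.80

J is at the origin; JZ is horizontal with |JZ| = 42.5 and Z on the −x side, so Z = (-42.50, 0.000). Since A1 is tangent to JZ there, QZ ⟂ JZ, so Q = Z + (0, -6.8) = (-42.50, -6.800). On A1, Z sits at bearing 90° from Q; a 78° counterclockwise sweep puts V at bearing 168°, so V = Q + 6.8·(cos 168°, sin 168°) = (-49.15, -5.386). A1 meets VB tangentially, so QV is at right angles to VB, so VB runs along (−sin 168°, cos 168°); with |VB| = 27.7, B = (-54.91, -32.48). Then |JB| = |B − J| = 63.80.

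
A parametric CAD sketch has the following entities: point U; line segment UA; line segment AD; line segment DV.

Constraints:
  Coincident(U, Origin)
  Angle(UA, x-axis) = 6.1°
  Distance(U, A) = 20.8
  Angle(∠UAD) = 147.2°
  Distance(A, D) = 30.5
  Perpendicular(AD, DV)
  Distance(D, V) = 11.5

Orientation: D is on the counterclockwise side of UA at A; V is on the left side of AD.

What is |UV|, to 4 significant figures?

47.98

U is at the origin; UA runs at 6.1° with length 20.8, so A = 20.8·(cos 6.1°, sin 6.1°) = (20.68, 2.210). ∠UAD = 147.2°, so AD runs at 6.1° + (180° − 147.2°) = 38.90° from the x-axis; with |AD| = 30.5, D = A + 30.5·(cos 38.90°, sin 38.90°) = (44.42, 21.36). The perpendicularity gives DV at right angles to AD; with |DV| = 11.5 on the left of AD, V = D + 11.5·(-0.6280, 0.7782) = (37.20, 30.31). Then |UV| = |V − U| = 47.98.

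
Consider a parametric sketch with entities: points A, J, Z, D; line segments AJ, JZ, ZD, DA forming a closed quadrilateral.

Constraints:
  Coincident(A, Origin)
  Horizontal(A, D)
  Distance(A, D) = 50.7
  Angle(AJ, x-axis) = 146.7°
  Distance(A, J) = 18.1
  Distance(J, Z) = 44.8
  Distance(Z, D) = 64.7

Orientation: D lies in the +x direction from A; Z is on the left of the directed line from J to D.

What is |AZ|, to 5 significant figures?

49.052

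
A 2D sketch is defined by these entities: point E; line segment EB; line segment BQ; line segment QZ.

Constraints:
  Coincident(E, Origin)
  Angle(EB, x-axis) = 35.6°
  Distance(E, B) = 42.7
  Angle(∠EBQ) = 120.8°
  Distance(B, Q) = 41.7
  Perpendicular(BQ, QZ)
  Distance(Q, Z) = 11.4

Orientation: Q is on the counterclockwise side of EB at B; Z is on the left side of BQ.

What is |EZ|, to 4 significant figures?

68.41

E is at the origin; EB runs at 35.6° with length 42.7, so B = 42.7·(cos 35.6°, sin 35.6°) = (34.72, 24.86). ∠EBQ = 120.8°, so BQ runs at 35.6° + (180° − 120.8°) = 94.80° from the x-axis; with |BQ| = 41.7, Q = B + 41.7·(cos 94.80°, sin 94.80°) = (31.23, 66.41). The perpendicularity gives QZ at right angles to BQ; with |QZ| = 11.4 on the left of BQ, Z = Q + 11.4·(-0.9965, -0.08368) = (19.87, 65.46). Then |EZ| = |Z − E| = 68.41.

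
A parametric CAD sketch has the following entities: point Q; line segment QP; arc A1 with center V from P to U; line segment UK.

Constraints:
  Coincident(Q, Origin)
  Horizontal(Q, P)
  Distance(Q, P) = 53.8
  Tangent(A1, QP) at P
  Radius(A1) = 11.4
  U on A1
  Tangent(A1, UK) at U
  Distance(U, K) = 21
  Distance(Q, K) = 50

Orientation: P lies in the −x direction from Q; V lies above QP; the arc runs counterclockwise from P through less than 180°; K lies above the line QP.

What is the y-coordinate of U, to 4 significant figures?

9.794

Q is at the origin; Q and P share the same y with |QP| = 53.8 and P on the −x side, so P = (-53.80, 0.000). The tangent condition forces VP to be normal to QP, so V = P + (0, 11.4) = (-53.80, 11.40). Since VU ⟂ UK (tangency), |VK| = √(11.4² + 21.0²) = 23.89 regardless of where U sits on A1. So K lies on both circle(Q, 50.0) and circle(V, 23.89); the above-QP intersection is K = (-39.55, 30.58). U is the foot of the tangent from K: U = (-42.51, 9.794).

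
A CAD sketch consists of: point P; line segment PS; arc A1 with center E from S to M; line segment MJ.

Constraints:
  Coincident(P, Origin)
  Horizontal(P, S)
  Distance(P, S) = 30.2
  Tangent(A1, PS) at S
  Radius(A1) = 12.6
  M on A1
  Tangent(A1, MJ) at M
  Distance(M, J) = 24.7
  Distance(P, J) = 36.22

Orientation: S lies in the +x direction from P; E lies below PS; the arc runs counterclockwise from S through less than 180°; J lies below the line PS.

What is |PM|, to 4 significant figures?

20.44

Checks: |EM| = 12.60 ✓; ∠(EM, MJ) = 90.00° ✓; |MJ| = 24.70 ✓; |PJ| = 36.22 ✓.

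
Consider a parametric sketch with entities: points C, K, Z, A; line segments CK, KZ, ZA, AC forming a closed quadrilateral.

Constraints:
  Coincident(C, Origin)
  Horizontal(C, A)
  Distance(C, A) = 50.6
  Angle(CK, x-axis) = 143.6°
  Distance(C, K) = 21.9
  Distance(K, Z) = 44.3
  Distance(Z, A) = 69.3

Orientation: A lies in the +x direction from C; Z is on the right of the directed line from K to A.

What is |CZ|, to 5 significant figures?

32.924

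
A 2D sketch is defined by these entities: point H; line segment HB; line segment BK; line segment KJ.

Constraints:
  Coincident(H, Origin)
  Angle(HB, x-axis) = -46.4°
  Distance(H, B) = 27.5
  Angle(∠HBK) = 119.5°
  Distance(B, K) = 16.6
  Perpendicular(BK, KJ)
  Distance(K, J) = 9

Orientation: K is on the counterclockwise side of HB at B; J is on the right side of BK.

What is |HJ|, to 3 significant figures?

44.6

∠HBK = 119.5°, so BK runs at -46.4° + (180° − 119.5°) = 14.1° from the x-axis; with |BK| = 16.6, K = B + 16.6·(cos 14.1°, sin 14.1°) = (35.1, -15.9). The perpendicularity gives KJ at right angles to BK; with |KJ| = 9.0 on the right of BK, J = K + 9.0·(0.244, -0.970) = (37.3, -24.6). Then |HJ| = |J − H| = 44.6.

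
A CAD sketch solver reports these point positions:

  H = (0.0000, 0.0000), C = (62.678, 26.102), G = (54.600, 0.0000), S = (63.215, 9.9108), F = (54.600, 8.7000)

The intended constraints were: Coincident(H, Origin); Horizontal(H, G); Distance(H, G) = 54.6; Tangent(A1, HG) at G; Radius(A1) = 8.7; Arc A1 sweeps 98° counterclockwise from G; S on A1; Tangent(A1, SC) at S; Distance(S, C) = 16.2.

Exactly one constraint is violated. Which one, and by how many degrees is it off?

Tangent(A1, SC) at S — off by 6.10°.

H = (0.00, 0.00) ✓; H.y = 0.00, G.y = 0.00 ✓; |HG| = 54.60 ✓; ∠(FG, GH) = 90.00° ✓; |FG| = 8.700 ✓; bearing(F→S) − bearing(F→G) = 98.00° ✓; |FS| = 8.700 ✓; ∠(FS, SC) = 96.10° ✗; |SC| = 16.20 ✓.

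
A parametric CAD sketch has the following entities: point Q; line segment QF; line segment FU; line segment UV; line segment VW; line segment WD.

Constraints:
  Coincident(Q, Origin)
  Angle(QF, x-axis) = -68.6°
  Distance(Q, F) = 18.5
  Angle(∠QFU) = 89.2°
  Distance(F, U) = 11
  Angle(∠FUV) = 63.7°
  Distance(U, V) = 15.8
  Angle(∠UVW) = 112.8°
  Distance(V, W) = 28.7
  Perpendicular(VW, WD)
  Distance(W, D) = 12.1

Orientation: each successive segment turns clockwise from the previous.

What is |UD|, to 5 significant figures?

34.910

Q is at the origin; QF runs at -68.6° with length 18.5, so F = (6.7502, -17.225). ∠QFU = 89.2° gives FU at -159.40° from the x-axis; with |FU| = 11.0, U = (-3.5464, -21.095). ∠FUV = 63.7° gives UV at 84.300° from the x-axis; with |UV| = 15.8, V = (-1.9772, -5.3729). ∠UVW = 112.8° gives VW at 17.100° from the x-axis; with |VW| = 28.7, W = (25.454, 3.0660). The perpendicularity gives WD at right angles to VW, so WD runs at -72.900°; with |WD| = 12.1, D = (29.012, -8.4991). Then |UD| = |D − U| = 34.910.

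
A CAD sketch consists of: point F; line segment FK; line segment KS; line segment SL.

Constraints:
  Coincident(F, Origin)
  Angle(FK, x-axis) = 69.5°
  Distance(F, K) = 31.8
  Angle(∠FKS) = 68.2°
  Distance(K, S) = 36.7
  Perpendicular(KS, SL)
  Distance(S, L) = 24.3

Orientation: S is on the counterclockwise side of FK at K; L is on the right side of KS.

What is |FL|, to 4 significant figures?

59.30

F is at the origin; FK runs at 69.5° with length 31.8, so K = 31.8·(cos 69.5°, sin 69.5°) = (11.14, 29.79). ∠FKS = 68.2°, so KS runs at 69.5° + (180° − 68.2°) = 181.3° from the x-axis; with |KS| = 36.7, S = K + 36.7·(cos 181.3°, sin 181.3°) = (-25.55, 28.95). KS is perpendicular to SL; with |SL| = 24.3 on the right of KS, L = S + 24.3·(-0.02269, 0.9997) = (-26.11, 53.25). Then |FL| = |L − F| = 59.30.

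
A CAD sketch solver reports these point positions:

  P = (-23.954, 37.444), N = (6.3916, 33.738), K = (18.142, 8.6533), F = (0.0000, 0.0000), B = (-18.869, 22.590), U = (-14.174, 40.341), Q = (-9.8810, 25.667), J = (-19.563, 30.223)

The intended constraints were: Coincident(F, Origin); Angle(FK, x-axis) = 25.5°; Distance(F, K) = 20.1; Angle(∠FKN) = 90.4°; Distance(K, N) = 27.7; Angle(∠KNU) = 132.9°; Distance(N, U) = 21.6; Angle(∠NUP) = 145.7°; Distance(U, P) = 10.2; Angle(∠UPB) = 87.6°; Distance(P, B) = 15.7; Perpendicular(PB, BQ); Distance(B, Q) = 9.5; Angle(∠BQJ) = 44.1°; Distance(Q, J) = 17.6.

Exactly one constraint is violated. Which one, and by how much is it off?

Distance(Q, J) = 17.6 — off by 6.90.

F = (0.00, 0.00) ✓; FK at 25.50° ✓; |FK| = 20.10 ✓; ∠FKN = 90.40° ✓; |KN| = 27.70 ✓; ∠KNU = 132.9° ✓; |NU| = 21.60 ✓; ∠NUP = 145.7° ✓; |UP| = 10.20 ✓; ∠UPB = 87.60° ✓; |PB| = 15.70 ✓; ∠(PB, BQ) = 90.00° ✓; |BQ| = 9.500 ✓; ∠BQJ = 44.10° ✓; |QJ| = 10.70 ✗.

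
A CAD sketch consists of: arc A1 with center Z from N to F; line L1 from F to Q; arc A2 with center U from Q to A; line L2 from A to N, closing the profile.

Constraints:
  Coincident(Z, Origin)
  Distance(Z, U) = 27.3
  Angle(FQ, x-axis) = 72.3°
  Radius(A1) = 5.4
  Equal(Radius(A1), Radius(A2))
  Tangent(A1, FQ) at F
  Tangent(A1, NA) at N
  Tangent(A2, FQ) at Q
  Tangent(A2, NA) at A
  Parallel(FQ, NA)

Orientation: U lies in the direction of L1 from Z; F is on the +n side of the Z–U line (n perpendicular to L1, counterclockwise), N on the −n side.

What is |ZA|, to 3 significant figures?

27.8

The slot axis is L1's direction at 72.3°, so u = (cos 72.3°, sin 72.3°) = (0.304, 0.953) and n = (−sin 72.3°, cos 72.3°) = (-0.953, 0.304). Z is at the origin and U lies 27.3 along u from Z, so U = 27.3·u = (8.30, 26.0). Tangency of A1 to both parallel lines with radius 5.4 puts F and N at Z ± 5.4·n: F = (-5.14, 1.64), N = (5.14, -1.64). Equal radii place Q and A the same way about U: Q = U + 5.4·n = (3.16, 27.6), A = U − 5.4·n = (13.4, 24.4). Then |ZA| = |A − Z| = 27.8.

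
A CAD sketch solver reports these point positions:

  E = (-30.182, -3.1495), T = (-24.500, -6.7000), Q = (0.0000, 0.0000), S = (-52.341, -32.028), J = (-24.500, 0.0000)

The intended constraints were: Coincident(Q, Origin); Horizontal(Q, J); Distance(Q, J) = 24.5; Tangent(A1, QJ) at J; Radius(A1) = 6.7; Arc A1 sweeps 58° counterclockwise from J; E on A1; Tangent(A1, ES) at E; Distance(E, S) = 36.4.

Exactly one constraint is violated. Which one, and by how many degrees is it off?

Tangent(A1, ES) at E — off by 5.50°.

Q = (0.00, 0.00) ✓; Q.y = 0.00, J.y = 0.00 ✓; |QJ| = 24.50 ✓; ∠(TJ, JQ) = 90.00° ✓; |TJ| = 6.700 ✓; bearing(T→E) − bearing(T→J) = 58.00° ✓; |TE| = 6.700 ✓; ∠(TE, ES) = 95.50° ✗; |ES| = 36.40 ✓.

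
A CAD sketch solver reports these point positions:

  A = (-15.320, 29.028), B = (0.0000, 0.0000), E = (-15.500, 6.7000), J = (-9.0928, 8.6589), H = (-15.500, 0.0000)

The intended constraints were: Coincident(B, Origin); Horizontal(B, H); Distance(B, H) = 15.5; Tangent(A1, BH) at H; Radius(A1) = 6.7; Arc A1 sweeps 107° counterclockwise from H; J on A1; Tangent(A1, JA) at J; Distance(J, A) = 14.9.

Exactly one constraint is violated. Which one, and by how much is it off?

Distance(J, A) = 14.9 — off by 6.40.

B = (0.00, 0.00) ✓; B.y = 0.00, H.y = 0.00 ✓; |BH| = 15.50 ✓; ∠(EH, HB) = 90.00° ✓; |EH| = 6.700 ✓; bearing(E→J) − bearing(E→H) = 107.0° ✓; |EJ| = 6.700 ✓; ∠(EJ, JA) = 90.00° ✓; |JA| = 21.30 ✗.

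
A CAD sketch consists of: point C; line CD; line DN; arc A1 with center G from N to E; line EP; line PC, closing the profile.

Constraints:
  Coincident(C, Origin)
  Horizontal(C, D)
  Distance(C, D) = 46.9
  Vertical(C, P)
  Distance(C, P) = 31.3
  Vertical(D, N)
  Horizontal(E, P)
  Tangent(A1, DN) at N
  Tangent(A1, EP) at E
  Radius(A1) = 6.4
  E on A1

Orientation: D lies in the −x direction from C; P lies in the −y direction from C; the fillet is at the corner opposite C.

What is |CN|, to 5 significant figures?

53.100

The virtual corner opposite C is at (-46.900, -31.300). The tangent condition forces GN to be normal to DN and the tangent condition forces GE to be normal to EP, with radius 6.4, so the center G sits 6.4 in from both sides at G = (-40.500, -24.900). That places the tangent points at N = (-46.900, -24.900) on DN and E = (-40.500, -31.300) on EP. Then |CN| = |N − C| = 53.100.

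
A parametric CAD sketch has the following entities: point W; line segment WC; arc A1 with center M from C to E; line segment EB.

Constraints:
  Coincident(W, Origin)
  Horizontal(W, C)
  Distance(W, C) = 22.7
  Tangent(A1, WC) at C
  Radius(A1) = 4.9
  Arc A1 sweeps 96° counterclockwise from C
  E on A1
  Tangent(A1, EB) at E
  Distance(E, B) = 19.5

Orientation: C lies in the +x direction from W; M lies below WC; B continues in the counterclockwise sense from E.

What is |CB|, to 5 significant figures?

24.967

W is at the origin; W and C share the same y with |WC| = 22.7 and C on the +x side, so C = (22.700, 0.0000). Since A1 is tangent to WC there, MC ⟂ WC, so M = C + (0, -4.9) = (22.700, -4.9000). On A1, C sits at bearing 90° from M; a 96° counterclockwise sweep puts E at bearing 186°, so E = M + 4.9·(cos 186°, sin 186°) = (17.827, -5.4122). The tangent condition forces ME to be normal to EB, so EB runs along (−sin 186°, cos 186°); with |EB| = 19.5, B = (19.865, -24.805). Then |CB| = |B − C| = 24.967.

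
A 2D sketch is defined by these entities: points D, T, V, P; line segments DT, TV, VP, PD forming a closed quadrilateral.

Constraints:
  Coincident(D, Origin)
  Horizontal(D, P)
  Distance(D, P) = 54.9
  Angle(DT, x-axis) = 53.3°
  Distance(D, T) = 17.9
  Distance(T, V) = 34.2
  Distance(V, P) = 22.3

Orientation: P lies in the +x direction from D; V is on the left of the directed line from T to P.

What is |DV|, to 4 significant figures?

48.65

D is at the origin; D and P share the same y with |DP| = 54.9 and P in +x, so P = (54.9, 0). DT runs at 53.3° with |DT| = 17.9, so T = (10.70, 14.35). V is determined by |TV| = 34.2 and |VP| = 22.3 together: it lies at the intersection of circle(T, 34.2) and circle(P, 22.3). With |TP| = 46.47, the foot of the radical line on TP is 30.47 from T and the perpendicular offset is √(34.2² − 30.47²) = 15.53. Taking the left-of-TP solution: V = (44.47, 19.71).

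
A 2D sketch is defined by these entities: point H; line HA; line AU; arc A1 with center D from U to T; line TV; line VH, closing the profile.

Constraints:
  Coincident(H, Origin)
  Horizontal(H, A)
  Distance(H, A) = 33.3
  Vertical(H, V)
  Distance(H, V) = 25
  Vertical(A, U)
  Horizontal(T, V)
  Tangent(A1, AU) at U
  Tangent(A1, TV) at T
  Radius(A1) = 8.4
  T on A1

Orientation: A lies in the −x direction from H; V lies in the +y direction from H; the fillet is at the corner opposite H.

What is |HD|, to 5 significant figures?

29.926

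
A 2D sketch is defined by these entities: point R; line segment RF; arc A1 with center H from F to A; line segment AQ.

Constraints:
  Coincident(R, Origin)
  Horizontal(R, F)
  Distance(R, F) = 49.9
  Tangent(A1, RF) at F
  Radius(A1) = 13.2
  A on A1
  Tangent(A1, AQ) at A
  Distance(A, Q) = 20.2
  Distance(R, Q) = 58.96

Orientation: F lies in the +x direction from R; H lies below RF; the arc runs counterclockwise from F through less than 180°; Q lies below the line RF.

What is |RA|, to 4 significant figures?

42.09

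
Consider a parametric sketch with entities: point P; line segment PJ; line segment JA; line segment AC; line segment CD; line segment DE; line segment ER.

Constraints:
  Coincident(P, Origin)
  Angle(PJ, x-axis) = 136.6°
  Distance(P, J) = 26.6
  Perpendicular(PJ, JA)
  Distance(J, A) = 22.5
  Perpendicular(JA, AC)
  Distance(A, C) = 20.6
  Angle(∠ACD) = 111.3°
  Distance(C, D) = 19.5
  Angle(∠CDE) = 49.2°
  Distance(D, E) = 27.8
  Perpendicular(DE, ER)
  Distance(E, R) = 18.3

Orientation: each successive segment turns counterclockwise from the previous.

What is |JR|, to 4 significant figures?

31.78

P is at the origin; PJ runs at 136.6° with length 26.6, so J = (-19.33, 18.28). The perpendicularity gives JA at right angles to PJ, so JA runs at -133.4°; with |JA| = 22.5, A = (-34.79, 1.929). The perpendicularity gives AC at right angles to JA, so AC runs at -43.40°; with |AC| = 20.6, C = (-19.82, -12.23). ∠ACD = 111.3° gives CD at 25.30° from the x-axis; with |CD| = 19.5, D = (-2.189, -3.892). ∠CDE = 49.2° gives DE at 156.1° from the x-axis; with |DE| = 27.8, E = (-27.61, 7.371). DE is perpendicular to ER, so ER runs at -113.9°; with |ER| = 18.3, R = (-35.02, -9.360). Then |JR| = |R − J| = 31.78.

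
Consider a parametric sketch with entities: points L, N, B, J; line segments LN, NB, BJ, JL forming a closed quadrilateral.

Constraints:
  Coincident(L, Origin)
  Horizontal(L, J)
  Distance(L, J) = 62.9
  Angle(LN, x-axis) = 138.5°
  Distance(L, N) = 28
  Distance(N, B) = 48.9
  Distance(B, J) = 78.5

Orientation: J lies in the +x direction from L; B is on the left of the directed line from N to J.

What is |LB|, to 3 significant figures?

57.9

L is at the origin; L and J share the same y with |LJ| = 62.9 and J in +x, so J = (62.9, 0). LN runs at 138.5° with |LN| = 28.0, so N = (-21.0, 18.6). B is determined by |NB| = 48.9 and |BJ| = 78.5 together: it lies at the intersection of circle(N, 48.9) and circle(J, 78.5). With |NJ| = 85.9, the foot of the radical line on NJ is 21.0 from N and the perpendicular offset is √(48.9² − 21.0²) = 44.2. Taking the left-of-NJ solution: B = (9.07, 57.1).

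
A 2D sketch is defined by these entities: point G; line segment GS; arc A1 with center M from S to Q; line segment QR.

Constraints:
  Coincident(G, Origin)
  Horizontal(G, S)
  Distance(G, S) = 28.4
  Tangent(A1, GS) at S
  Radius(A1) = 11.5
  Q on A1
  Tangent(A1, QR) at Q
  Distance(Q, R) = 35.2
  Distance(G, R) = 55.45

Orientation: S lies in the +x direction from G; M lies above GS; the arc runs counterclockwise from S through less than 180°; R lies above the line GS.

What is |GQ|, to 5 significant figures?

42.137

G is at the origin; G and S share the same y with |GS| = 28.4 and S on the +x side, so S = (28.400, 0.0000). A1 meets GS tangentially, so MS is at right angles to GS, so M = S + (0, 11.5) = (28.400, 11.500). Since MQ ⟂ QR (tangency), |MR| = √(11.5² + 35.2²) = 37.031 regardless of where Q sits on A1. So R lies on both circle(G, 55.45) and circle(M, 37.031); the above-GS intersection is R = (26.879, 48.500). Q is the foot of the tangent from R: Q = (39.175, 15.517).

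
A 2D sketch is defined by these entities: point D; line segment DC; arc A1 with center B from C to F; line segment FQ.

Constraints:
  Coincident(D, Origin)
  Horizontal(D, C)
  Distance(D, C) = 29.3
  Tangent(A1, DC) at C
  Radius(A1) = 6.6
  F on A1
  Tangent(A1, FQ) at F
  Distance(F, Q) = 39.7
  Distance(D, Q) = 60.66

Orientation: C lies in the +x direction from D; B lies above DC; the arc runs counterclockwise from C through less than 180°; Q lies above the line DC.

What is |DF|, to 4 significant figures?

36.33

Checks: |BF| = 6.600 ✓; ∠(BF, FQ) = 90.00° ✓; |FQ| = 39.70 ✓; |DQ| = 60.66 ✓.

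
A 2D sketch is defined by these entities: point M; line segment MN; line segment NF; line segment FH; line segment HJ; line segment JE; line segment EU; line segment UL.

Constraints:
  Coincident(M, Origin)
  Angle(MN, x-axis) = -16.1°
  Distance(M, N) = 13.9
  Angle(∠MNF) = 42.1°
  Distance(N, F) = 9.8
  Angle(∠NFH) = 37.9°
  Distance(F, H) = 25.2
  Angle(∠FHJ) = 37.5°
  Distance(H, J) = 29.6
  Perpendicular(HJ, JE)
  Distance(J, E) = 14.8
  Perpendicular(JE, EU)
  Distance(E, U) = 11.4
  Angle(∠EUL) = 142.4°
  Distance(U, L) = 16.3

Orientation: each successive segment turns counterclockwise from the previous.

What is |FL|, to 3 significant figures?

18.1

M is at the origin; MN runs at -16.1° with length 13.9, so N = (13.4, -3.85). ∠MNF = 42.1° gives NF at 122° from the x-axis; with |NF| = 9.8, F = (8.19, 4.47). ∠NFH = 37.9° gives FH at -96.1° from the x-axis; with |FH| = 25.2, H = (5.51, -20.6). ∠FHJ = 37.5° gives HJ at 46.4° from the x-axis; with |HJ| = 29.6, J = (25.9, 0.852). HJ is perpendicular to JE, so JE runs at 136°; with |JE| = 14.8, E = (15.2, 11.1). JE ⟂ EU, so EU runs at -134°; with |EU| = 11.4, U = (7.35, 2.80). ∠EUL = 142.4° gives UL at -96.0° from the x-axis; with |UL| = 16.3, L = (5.64, -13.4). Then |FL| = |L − F| = 18.1.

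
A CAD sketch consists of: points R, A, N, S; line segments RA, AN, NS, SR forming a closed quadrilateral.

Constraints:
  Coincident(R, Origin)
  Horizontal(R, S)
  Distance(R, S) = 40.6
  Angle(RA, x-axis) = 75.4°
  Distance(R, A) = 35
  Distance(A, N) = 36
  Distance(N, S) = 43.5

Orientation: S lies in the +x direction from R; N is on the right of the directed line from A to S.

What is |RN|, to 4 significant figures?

2.905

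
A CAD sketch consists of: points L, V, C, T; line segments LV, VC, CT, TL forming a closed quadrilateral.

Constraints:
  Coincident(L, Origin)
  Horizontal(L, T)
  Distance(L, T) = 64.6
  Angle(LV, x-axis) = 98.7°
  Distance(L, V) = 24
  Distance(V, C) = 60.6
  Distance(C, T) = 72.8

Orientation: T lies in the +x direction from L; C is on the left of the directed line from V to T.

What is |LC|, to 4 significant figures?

77.69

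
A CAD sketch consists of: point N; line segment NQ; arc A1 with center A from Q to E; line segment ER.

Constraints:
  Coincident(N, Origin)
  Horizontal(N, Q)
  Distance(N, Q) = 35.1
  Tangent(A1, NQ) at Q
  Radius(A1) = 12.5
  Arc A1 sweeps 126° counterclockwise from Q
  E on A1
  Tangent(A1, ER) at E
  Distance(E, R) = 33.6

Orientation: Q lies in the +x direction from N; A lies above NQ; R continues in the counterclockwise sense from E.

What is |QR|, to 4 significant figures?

48.01

N is at the origin; NQ is horizontal with |NQ| = 35.1 and Q on the +x side, so Q = (35.10, 0.000). The tangent condition forces AQ to be normal to NQ, so A = Q + (0, 12.5) = (35.10, 12.50). On A1, Q sits at bearing -90° from A; a 126° counterclockwise sweep puts E at bearing 36°, so E = A + 12.5·(cos 36°, sin 36°) = (45.21, 19.85). Tangency of A1 to ER means the radius AE is perpendicular to ER, so ER runs along (−sin 36°, cos 36°); with |ER| = 33.6, R = (25.46, 47.03). Then |QR| = |R − Q| = 48.01.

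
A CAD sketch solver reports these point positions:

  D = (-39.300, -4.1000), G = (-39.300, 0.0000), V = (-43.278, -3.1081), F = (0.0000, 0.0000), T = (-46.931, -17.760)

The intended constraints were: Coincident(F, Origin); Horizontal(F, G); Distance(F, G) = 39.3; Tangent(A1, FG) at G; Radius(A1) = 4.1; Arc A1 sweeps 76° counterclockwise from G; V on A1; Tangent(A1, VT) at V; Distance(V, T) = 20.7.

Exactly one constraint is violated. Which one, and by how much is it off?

Distance(V, T) = 20.7 — off by 5.60.

F = (0.00, 0.00) ✓; F.y = 0.00, G.y = 0.00 ✓; |FG| = 39.30 ✓; ∠(DG, GF) = 90.00° ✓; |DG| = 4.100 ✓; bearing(D→V) − bearing(D→G) = 76.00° ✓; |DV| = 4.100 ✓; ∠(DV, VT) = 90.00° ✓; |VT| = 15.10 ✗.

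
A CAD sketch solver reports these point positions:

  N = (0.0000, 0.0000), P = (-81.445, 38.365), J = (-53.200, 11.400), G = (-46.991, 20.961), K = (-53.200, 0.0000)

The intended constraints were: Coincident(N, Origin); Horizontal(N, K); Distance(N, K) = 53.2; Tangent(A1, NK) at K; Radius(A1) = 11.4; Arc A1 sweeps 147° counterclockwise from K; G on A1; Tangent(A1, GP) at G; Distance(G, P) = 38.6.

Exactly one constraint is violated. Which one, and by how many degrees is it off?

Tangent(A1, GP) at G — off by 6.20°.

N = (0.00, 0.00) ✓; N.y = 0.00, K.y = 0.00 ✓; |NK| = 53.20 ✓; ∠(JK, KN) = 90.00° ✓; |JK| = 11.40 ✓; bearing(J→G) − bearing(J→K) = 147.0° ✓; |JG| = 11.40 ✓; ∠(JG, GP) = 83.80° ✗; |GP| = 38.60 ✓.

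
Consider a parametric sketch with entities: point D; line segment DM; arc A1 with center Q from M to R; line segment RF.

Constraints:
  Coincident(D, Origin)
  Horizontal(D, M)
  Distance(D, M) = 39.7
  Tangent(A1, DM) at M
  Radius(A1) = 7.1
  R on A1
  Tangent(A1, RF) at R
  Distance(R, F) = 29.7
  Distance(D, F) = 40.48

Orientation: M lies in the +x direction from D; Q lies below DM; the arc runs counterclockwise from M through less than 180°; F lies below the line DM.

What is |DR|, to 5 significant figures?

33.324

D is at the origin; D and M share the same y with |DM| = 39.7 and M on the +x side, so M = (39.700, 0.0000). Tangency of A1 to DM means the radius QM is perpendicular to DM, so Q = M + (0, -7.1) = (39.700, -7.1000). Since QR ⟂ RF (tangency), |QF| = √(7.1² + 29.7²) = 30.537 regardless of where R sits on A1. So F lies on both circle(D, 40.48) and circle(Q, 30.537); the below-DM intersection is F = (23.481, -32.974). R is the foot of the tangent from F: R = (32.972, -4.8311).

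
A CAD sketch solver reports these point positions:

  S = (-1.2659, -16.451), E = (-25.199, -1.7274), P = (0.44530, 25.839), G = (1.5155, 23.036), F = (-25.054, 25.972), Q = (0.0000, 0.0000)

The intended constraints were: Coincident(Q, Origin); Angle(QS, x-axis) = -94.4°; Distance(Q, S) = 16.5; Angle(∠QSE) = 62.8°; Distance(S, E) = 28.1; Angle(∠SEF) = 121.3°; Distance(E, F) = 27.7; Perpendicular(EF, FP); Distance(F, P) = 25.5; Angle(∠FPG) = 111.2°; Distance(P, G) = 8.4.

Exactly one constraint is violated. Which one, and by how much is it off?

Distance(P, G) = 8.4 — off by 5.40.

Q = (0.00, 0.00) ✓; QS at -94.40° ✓; |QS| = 16.50 ✓; ∠QSE = 62.80° ✓; |SE| = 28.10 ✓; ∠SEF = 121.3° ✓; |EF| = 27.70 ✓; ∠(EF, FP) = 90.00° ✓; |FP| = 25.50 ✓; ∠FPG = 111.2° ✓; |PG| = 3.000 ✗.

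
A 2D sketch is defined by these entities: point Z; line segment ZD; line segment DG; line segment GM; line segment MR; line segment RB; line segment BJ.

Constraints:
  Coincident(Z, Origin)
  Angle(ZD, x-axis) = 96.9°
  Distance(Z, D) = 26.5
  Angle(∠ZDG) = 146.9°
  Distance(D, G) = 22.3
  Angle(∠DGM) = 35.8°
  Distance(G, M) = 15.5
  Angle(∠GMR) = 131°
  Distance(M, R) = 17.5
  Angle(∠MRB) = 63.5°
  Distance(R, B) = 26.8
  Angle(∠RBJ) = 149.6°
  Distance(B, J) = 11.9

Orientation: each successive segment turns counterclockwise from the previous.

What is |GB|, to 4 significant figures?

19.94

∠GMR = 131.0° gives MR at -36.80° from the x-axis; with |MR| = 17.5, R = (-2.370, 17.45). ∠MRB = 63.5° gives RB at 79.70° from the x-axis; with |RB| = 26.8, B = (2.422, 43.82). Then |GB| = |B − G| = 19.94.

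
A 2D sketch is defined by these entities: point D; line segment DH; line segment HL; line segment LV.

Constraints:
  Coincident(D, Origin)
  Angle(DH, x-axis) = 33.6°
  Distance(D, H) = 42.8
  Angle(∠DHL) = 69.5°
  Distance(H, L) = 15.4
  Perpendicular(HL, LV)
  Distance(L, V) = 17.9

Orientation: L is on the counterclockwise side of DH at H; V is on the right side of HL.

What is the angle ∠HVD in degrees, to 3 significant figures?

40.3°

D is at the origin; DH runs at 33.6° with length 42.8, so H = 42.8·(cos 33.6°, sin 33.6°) = (35.6, 23.7). ∠DHL = 69.5°, so HL runs at 33.6° + (180° − 69.5°) = 144° from the x-axis; with |HL| = 15.4, L = H + 15.4·(cos 144°, sin 144°) = (23.2, 32.7). HL ⟂ LV; with |LV| = 17.9 on the right of HL, V = L + 17.9·(0.586, 0.810) = (33.7, 47.2). Then cos ∠HVD = VH·VD / (|VH||VD|), giving 40.3°.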